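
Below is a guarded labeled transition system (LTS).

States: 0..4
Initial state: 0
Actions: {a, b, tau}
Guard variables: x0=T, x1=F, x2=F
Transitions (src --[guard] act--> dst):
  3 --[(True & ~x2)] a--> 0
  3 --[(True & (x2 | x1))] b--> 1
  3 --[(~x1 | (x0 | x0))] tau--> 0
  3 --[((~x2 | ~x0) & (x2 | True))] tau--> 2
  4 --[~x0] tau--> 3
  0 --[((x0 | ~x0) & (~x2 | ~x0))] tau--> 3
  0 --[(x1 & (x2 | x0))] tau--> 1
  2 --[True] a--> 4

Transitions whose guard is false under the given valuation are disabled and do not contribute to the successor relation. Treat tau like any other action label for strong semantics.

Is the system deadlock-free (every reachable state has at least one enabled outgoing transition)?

Answer: DEADLOCK at state 4

Working:
Reach set: {0,2,3,4}
  0: tau→3  [1 out]
  2: a→4  [1 out]
  3: a→0  tau→0  tau→2  [3 out]
  4: ∅  [no exit]
Path to 4: tau·tau·a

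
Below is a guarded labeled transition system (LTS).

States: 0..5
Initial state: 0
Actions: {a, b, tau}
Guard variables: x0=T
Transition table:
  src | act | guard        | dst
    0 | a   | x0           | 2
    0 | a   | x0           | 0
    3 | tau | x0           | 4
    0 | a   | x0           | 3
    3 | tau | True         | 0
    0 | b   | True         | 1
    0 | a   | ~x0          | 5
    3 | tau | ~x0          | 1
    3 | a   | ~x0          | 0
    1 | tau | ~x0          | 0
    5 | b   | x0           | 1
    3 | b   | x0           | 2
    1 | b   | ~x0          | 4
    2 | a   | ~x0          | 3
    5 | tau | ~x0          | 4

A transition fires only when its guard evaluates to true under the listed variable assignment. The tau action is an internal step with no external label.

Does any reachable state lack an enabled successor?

Answer: DEADLOCK at state 1

Trace:
Reach set: {0,1,2,3,4}
  0: a→0  a→2  a→3  b→1  [4 out]
  1: ∅  [STUCK]
  2: ∅  [STUCK]
  3: b→2  tau→0  tau→4  [3 out]
  4: ∅  [STUCK]
Path to 1: b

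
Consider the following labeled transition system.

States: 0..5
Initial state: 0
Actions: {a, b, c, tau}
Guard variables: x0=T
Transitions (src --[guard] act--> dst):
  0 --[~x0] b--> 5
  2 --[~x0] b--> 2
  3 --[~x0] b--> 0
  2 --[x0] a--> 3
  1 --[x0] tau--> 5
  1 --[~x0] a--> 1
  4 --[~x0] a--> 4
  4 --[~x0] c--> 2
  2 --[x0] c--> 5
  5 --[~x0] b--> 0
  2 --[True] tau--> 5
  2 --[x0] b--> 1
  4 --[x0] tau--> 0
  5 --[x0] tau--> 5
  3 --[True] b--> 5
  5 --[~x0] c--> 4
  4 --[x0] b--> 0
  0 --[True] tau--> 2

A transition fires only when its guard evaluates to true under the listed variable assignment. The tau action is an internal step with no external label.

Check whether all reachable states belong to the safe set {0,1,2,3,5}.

Answer: INVARIANT HOLDS

Trace:
Allowed set {0,1,2,3,5}
Reach set: {0,1,2,3,5}
  0: safe
  1: safe
  2: safe
  3: safe
  5: safe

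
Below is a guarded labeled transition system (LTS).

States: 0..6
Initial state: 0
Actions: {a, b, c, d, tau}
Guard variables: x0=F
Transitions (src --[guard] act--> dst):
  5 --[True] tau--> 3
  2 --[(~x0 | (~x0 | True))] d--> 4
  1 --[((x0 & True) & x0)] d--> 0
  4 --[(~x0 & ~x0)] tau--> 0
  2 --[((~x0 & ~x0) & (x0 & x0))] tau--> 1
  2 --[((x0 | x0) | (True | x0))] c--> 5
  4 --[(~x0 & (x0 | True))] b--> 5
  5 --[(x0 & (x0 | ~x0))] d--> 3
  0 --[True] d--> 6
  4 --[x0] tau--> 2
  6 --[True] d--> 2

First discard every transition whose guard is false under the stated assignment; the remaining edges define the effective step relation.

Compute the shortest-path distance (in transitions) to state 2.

Breadth-first toward 2:
  depth 0: {0}
  depth 1: {6}
  depth 2: {2}
2 enters at depth 2; path d·d

Answer: 2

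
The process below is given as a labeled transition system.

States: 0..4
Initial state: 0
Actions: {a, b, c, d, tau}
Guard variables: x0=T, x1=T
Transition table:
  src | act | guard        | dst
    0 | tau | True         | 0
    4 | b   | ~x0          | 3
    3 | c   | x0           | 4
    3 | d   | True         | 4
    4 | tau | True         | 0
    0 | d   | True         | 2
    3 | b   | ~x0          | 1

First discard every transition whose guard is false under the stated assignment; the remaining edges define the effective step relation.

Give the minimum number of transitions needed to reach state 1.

Answer: UNREACHABLE

Analysis:
Breadth-first toward 1:
  depth 0: {0}
  depth 1: {2}
1 never appears.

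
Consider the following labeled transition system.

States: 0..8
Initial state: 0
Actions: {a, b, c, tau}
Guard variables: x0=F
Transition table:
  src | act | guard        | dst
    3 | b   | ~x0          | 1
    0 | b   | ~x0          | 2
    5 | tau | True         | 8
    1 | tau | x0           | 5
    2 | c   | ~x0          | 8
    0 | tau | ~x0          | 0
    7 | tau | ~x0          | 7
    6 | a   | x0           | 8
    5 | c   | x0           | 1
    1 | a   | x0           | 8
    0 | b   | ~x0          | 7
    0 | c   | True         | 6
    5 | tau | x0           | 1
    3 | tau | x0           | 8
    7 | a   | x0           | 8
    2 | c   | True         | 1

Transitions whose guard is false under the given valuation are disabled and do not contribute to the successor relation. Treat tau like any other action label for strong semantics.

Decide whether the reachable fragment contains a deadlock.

R = {0,1,2,6,7,8}
  0: b→2  b→7  c→6  tau→0  [4 exit(s)]
  1: ∅  [STUCK]
  2: c→1  c→8  [2 exit(s)]
  6: ∅  [STUCK]
  7: tau→7  [1 exit(s)]
  8: ∅  [STUCK]
trace reaching 1: b·c

Answer: DEADLOCK at state 1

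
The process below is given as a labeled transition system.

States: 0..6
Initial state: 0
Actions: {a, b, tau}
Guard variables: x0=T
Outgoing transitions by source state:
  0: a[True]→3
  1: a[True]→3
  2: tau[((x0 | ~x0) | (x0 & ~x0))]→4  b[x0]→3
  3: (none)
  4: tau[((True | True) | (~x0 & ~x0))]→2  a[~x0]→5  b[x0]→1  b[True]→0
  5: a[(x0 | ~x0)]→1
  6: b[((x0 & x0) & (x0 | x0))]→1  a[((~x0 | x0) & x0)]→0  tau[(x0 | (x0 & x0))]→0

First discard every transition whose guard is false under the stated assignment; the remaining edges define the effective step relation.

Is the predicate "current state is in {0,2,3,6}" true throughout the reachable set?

Allowed set {0,2,3,6}
R = {0,3}
  0: safe
  3: safe

Answer: INVARIANT HOLDS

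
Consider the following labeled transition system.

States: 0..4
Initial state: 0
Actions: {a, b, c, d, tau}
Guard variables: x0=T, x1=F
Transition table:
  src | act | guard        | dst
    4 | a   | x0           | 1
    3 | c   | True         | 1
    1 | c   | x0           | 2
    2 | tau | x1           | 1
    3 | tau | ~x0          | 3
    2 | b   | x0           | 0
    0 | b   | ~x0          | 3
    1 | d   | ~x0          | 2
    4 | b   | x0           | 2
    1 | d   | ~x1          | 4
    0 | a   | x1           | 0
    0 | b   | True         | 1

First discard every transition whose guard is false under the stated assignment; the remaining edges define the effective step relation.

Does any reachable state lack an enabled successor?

Reachable = {0,1,2,4}
  0: b→1  [1 out]
  1: c→2  d→4  [2 out]
  2: b→0  [1 out]
  4: a→1  b→2  [2 out]

Answer: DEADLOCK-FREE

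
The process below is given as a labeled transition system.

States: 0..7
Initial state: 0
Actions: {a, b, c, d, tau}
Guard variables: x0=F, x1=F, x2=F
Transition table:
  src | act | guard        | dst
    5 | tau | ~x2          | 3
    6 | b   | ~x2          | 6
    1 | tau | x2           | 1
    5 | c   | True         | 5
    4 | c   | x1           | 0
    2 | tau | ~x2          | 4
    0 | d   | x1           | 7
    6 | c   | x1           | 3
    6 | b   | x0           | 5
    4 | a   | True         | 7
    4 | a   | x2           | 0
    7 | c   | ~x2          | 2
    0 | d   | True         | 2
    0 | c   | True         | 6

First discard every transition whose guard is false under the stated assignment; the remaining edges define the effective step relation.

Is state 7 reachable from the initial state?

Answer: REACHABLE

Trace:
After dropping false guards: 8 live edges.
Layer 0: {0}
Layer 1: {2,6}  cumulative {0,2,6}
Layer 2: {4}  cumulative {0,2,4,6}
Layer 3: {7}  cumulative {0,2,4,6,7}
Reachable = {0,2,4,6,7}
Path to 7: d·tau·a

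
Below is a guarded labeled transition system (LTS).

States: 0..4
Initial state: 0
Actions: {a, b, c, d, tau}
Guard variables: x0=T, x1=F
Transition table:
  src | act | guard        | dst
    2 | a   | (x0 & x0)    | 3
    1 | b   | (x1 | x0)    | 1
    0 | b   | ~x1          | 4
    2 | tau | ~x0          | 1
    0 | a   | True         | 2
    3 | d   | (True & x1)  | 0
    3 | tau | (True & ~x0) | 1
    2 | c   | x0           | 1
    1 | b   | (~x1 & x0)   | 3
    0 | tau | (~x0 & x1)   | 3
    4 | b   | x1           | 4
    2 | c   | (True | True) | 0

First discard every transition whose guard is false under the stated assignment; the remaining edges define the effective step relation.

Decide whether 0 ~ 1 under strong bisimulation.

Refine partition for ~:
  π0 = {{0,1,2,3,4}}
  π1 = {{0},{1},{2},{3,4}}
Fixed point at round 2; 4 class(es).
[0]={0}  [1]={1}

Answer: NOT BISIMILAR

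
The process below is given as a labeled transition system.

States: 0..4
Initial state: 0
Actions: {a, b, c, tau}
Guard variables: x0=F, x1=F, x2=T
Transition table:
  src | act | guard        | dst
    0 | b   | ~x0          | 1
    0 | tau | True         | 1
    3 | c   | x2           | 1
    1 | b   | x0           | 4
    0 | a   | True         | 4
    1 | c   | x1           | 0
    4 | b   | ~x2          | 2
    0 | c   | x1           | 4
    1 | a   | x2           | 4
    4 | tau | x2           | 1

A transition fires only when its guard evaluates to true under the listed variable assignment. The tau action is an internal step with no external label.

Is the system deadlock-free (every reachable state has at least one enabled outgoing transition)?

Reach set: {0,1,4}
  0: a→4  b→1  tau→1  [deg 3]
  1: a→4  [deg 1]
  4: tau→1  [deg 1]

Answer: DEADLOCK-FREE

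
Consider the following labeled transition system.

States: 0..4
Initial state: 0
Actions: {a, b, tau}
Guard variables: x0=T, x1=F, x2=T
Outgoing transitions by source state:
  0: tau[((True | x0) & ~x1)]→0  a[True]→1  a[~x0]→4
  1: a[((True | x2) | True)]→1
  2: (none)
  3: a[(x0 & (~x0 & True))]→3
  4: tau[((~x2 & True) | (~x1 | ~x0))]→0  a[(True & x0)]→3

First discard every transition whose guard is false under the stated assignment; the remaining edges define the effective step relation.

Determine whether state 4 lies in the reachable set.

Answer: UNREACHABLE

Trace:
After dropping false guards: 5 live edges.
depth 0: {0}
depth 1: {1}  now seen {0,1}
Reach set: {0,1}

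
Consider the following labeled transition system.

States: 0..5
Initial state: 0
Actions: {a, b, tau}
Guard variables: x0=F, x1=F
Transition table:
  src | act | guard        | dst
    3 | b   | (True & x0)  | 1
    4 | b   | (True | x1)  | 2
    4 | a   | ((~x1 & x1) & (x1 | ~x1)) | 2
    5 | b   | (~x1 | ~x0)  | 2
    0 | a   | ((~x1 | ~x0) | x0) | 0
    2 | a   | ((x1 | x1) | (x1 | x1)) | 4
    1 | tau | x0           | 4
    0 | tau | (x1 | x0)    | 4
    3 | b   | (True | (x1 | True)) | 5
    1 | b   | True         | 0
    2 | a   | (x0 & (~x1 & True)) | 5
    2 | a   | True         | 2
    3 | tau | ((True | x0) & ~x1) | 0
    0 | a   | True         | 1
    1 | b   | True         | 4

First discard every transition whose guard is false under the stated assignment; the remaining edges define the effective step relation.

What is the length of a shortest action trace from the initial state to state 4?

Answer: 2

Analysis:
Breadth-first toward 4:
  depth 0: {0}
  depth 1: {1}
  depth 2: {4}
depth(4)=2, e.g. a·b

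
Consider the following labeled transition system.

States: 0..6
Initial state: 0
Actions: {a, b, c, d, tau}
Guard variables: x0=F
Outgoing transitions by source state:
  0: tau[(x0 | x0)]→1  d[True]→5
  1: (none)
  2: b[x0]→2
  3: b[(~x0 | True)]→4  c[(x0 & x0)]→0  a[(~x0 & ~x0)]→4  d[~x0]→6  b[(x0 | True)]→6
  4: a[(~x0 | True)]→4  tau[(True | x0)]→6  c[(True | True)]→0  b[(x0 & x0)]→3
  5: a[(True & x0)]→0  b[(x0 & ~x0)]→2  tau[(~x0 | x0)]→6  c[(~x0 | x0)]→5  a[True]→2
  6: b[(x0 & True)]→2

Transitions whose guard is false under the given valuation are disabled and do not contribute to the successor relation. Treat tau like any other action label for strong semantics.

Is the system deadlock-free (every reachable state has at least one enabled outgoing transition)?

Answer: DEADLOCK at state 2

Analysis:
Reachable = {0,2,5,6}
  0: d→5  [deg 1]
  2: ∅  [STUCK]
  5: a→2  c→5  tau→6  [deg 3]
  6: ∅  [STUCK]
Path to 2: d·a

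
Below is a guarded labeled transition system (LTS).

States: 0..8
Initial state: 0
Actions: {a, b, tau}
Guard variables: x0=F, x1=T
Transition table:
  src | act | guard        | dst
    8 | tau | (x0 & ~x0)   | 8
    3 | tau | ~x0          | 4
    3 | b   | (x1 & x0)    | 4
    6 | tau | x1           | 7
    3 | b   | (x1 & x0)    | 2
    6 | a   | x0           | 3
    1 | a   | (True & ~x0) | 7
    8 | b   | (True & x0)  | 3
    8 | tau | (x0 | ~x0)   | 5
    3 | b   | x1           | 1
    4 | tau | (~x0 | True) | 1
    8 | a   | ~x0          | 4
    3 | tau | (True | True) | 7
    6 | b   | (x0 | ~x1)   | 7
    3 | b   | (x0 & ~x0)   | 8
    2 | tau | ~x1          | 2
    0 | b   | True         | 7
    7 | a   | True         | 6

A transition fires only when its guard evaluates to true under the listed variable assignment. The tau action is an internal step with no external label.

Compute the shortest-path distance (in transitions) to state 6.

Answer: 2

Trace:
Layered search for 6:
  Layer 0: {0}
  Layer 1: {7}
  Layer 2: {6}
depth(6)=2, e.g. b·a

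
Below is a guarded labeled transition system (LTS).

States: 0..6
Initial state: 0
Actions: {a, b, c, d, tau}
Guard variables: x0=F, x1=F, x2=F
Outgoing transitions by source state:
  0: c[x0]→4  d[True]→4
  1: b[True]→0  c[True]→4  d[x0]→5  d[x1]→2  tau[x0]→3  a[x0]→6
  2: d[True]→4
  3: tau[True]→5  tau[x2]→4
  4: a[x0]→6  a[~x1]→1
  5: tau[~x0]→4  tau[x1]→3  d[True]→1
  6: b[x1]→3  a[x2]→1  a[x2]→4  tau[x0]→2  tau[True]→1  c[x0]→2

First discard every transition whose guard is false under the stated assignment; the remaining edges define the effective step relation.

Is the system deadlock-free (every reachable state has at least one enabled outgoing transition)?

Answer: DEADLOCK-FREE

Trace:
Reachable = {0,1,4}
  0: d→4  [deg 1]
  1: b→0  c→4  [deg 2]
  4: a→1  [deg 1]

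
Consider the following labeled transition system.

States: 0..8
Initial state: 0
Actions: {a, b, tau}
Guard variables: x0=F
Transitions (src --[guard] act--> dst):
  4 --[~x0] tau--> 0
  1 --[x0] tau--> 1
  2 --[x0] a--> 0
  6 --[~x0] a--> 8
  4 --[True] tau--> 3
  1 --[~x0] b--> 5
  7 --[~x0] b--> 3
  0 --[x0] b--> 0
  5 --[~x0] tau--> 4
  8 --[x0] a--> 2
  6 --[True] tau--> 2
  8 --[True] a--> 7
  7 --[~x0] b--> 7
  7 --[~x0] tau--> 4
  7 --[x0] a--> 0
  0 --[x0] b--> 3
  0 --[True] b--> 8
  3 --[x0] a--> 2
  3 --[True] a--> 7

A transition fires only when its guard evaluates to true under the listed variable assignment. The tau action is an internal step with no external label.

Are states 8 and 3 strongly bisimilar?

Answer: BISIMILAR

Trace:
Refine partition for ~:
  P[0] = {{0,1,2,3,4,5,6,7,8}}
  P[1] = {{0,1},{2},{3,8},{4,5},{6},{7}}
  P[2] = {{0},{1},{2},{3,8},{4},{5},{6},{7}}
8 equivalence class(es) (converged in 3)
8∈{3,8}, 3∈{3,8}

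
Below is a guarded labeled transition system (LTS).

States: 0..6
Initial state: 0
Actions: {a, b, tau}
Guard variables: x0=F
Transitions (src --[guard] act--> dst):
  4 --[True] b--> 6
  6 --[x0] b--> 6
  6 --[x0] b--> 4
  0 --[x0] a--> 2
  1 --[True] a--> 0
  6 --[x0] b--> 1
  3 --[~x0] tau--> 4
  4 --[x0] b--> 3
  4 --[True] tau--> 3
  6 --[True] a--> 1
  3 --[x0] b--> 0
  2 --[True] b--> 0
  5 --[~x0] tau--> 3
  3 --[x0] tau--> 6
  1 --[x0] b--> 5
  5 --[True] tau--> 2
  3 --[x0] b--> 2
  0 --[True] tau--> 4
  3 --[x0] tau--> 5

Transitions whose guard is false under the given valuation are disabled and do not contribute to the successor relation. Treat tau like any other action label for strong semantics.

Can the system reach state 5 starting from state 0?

Answer: UNREACHABLE

Analysis:
After dropping false guards: 9 live edges.
L0 = {0}
L1 = {4}  now seen {0,4}
L2 = {3,6}  now seen {0,3,4,6}
L3 = {1}  now seen {0,1,3,4,6}
Reachable = {0,1,3,4,6}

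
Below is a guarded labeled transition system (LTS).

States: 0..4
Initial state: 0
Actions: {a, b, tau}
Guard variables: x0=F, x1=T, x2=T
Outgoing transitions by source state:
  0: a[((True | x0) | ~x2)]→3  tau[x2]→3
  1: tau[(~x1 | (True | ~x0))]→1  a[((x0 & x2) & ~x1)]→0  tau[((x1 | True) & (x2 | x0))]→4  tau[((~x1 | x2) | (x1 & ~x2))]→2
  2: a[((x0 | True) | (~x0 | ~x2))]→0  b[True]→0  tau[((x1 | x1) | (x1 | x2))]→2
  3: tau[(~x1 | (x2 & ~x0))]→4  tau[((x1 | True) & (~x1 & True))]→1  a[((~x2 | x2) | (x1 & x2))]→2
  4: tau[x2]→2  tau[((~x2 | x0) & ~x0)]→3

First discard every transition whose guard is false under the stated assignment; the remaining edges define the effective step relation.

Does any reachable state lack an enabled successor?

Answer: DEADLOCK-FREE

Analysis:
Reachable = {0,2,3,4}
  0: a→3  tau→3  [2 out]
  2: a→0  b→0  tau→2  [3 out]
  3: a→2  tau→4  [2 out]
  4: tau→2  [1 out]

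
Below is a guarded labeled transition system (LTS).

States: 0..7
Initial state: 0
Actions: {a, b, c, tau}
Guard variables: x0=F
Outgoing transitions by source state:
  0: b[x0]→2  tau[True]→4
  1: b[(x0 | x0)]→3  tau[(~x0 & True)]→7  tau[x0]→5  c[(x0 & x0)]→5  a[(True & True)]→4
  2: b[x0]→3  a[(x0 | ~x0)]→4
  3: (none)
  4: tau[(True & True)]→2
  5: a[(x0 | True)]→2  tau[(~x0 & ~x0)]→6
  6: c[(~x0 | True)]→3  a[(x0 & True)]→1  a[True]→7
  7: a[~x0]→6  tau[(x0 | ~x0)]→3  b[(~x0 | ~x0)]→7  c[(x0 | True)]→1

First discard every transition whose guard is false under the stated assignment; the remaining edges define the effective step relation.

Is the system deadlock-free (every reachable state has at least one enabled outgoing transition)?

Answer: DEADLOCK-FREE

Working:
Reachable = {0,2,4}
  0: tau→4  [1 out]
  2: a→4  [1 out]
  4: tau→2  [1 out]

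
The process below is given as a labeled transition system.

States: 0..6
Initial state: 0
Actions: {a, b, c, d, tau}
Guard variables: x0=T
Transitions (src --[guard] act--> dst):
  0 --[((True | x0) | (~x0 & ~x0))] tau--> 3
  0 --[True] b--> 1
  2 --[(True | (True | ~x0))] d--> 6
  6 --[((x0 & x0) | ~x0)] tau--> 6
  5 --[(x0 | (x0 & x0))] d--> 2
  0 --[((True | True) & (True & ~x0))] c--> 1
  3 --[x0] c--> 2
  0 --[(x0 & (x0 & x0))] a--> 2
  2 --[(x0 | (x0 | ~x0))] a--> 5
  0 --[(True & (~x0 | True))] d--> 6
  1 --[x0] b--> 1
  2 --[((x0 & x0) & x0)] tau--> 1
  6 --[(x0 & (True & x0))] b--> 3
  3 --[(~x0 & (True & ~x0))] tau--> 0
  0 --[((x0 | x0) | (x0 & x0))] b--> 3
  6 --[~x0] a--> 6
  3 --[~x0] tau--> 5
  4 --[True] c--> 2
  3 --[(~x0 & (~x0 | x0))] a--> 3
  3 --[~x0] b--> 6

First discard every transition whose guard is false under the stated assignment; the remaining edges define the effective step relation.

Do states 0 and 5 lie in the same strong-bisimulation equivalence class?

Answer: NOT BISIMILAR

Working:
Compute ~ classes (split until stable):
  π0 = {{0,1,2,3,4,5,6}}
  π1 = {{0},{1},{2},{3,4},{5},{6}}
6 equivalence class(es) (converged in 2)
0∈{0}, 5∈{5}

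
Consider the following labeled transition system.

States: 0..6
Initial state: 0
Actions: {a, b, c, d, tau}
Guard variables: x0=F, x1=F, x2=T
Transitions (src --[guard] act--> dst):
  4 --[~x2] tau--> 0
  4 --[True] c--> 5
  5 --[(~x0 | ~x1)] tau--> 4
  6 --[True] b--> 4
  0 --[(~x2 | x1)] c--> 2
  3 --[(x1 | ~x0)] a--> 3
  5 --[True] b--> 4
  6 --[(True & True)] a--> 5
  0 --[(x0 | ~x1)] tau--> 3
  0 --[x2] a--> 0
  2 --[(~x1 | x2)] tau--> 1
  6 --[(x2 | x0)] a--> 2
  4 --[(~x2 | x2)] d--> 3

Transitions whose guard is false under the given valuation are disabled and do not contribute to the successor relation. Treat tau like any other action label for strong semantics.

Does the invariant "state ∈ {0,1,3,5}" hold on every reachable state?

Inv-set: {0,1,3,5}
R = {0,3}
  0: ok
  3: ok

Answer: INVARIANT HOLDS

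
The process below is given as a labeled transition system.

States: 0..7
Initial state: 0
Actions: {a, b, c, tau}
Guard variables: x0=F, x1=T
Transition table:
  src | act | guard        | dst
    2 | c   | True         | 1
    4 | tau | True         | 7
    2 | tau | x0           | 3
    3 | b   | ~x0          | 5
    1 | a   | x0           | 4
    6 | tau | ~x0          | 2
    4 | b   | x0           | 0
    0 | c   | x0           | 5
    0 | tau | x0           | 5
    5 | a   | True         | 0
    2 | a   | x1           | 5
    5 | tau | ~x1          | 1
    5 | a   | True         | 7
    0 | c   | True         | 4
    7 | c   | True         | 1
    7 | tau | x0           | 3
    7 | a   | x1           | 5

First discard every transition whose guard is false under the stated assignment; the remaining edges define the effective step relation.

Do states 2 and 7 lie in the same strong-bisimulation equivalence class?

Refine partition for ~:
  round 0: {{0,1,2,3,4,5,6,7}}
  round 1: {{0},{1},{2,7},{3},{4,6},{5}}
stable after 2 split(s): 6 block(s)
[2]={2,7}  [7]={2,7}

Answer: BISIMILAR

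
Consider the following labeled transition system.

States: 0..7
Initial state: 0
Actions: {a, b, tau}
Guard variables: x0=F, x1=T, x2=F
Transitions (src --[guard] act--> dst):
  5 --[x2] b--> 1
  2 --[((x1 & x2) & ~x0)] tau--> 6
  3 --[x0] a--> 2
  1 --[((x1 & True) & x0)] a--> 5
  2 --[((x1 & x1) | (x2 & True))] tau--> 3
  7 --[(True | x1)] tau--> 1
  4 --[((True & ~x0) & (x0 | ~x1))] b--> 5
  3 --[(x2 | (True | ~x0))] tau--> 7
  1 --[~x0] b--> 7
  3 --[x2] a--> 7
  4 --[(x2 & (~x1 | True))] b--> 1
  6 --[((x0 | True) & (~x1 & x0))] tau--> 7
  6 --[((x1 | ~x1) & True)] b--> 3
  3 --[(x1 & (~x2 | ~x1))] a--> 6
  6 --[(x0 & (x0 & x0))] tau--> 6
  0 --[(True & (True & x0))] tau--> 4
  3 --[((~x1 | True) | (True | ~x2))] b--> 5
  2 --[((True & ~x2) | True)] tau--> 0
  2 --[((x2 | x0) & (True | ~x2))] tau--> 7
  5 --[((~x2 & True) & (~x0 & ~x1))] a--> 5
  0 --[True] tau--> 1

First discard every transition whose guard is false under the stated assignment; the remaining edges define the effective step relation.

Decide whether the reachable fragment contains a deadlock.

Answer: DEADLOCK-FREE

Analysis:
Reach set: {0,1,7}
  0: tau→1  [1 exit(s)]
  1: b→7  [1 exit(s)]
  7: tau→1  [1 exit(s)]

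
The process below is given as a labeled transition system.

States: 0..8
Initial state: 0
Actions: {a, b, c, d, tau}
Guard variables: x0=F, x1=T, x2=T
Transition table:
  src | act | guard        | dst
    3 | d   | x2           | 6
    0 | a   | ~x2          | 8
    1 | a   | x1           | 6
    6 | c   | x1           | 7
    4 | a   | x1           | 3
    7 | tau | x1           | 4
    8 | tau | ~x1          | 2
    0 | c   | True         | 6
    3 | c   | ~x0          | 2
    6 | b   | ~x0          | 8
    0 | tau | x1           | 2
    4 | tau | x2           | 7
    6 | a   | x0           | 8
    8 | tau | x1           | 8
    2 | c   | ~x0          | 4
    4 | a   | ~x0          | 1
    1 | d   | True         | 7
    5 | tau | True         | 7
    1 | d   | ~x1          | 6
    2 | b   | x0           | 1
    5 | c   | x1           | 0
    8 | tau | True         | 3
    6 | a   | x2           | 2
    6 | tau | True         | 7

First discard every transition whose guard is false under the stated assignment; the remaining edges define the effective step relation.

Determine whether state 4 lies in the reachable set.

Answer: REACHABLE

Trace:
19 transition(s) survive guard evaluation.
Layer 0: {0}
Layer 1: {2,6}  now seen {0,2,6}
Layer 2: {4,7,8}  now seen {0,2,4,6,7,8}
Layer 3: {1,3}  now seen {0,1,2,3,4,6,7,8}
R = {0,1,2,3,4,6,7,8}
Path to 4: tau·c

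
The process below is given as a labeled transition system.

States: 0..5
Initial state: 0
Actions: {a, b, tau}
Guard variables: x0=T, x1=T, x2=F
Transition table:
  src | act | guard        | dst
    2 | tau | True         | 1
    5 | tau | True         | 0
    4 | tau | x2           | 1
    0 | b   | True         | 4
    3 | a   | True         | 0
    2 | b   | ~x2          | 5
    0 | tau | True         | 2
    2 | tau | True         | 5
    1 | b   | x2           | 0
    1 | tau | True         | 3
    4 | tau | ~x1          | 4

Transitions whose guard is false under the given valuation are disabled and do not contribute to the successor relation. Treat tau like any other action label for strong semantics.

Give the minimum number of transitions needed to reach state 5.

Layered search for 5:
  L0 = {0}
  L1 = {2,4}
  L2 = {1,5}
5 enters at depth 2; path tau·b

Answer: 2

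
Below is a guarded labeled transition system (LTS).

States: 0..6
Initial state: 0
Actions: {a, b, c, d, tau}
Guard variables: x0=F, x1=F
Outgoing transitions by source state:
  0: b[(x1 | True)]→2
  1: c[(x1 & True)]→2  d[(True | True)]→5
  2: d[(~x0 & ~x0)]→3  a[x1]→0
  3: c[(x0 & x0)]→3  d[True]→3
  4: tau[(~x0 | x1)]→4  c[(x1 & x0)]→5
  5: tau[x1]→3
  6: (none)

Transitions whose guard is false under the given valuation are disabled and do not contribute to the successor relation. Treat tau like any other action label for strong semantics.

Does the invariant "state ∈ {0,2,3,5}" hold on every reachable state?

Inv-set: {0,2,3,5}
Reach set: {0,2,3}
  0: ok
  2: ok
  3: ok

Answer: INVARIANT HOLDS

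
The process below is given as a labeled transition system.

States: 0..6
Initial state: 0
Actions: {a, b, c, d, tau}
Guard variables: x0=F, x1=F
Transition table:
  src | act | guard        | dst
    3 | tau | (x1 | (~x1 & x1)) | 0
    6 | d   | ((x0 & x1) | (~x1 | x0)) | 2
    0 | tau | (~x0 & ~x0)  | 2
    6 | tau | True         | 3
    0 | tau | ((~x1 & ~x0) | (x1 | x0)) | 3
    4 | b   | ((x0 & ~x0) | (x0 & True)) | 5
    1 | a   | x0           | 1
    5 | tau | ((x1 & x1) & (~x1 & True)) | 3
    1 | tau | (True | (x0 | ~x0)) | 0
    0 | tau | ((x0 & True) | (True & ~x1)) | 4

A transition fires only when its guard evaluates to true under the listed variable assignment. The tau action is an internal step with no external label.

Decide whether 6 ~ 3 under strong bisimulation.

Bisimulation quotient by refinement:
  round 0: {{0,1,2,3,4,5,6}}
  round 1: {{0,1},{2,3,4,5},{6}}
  round 2: {{0},{1},{2,3,4,5},{6}}
4 equivalence class(es) (converged in 3)
[6]={6}  [3]={2,3,4,5}

Answer: NOT BISIMILAR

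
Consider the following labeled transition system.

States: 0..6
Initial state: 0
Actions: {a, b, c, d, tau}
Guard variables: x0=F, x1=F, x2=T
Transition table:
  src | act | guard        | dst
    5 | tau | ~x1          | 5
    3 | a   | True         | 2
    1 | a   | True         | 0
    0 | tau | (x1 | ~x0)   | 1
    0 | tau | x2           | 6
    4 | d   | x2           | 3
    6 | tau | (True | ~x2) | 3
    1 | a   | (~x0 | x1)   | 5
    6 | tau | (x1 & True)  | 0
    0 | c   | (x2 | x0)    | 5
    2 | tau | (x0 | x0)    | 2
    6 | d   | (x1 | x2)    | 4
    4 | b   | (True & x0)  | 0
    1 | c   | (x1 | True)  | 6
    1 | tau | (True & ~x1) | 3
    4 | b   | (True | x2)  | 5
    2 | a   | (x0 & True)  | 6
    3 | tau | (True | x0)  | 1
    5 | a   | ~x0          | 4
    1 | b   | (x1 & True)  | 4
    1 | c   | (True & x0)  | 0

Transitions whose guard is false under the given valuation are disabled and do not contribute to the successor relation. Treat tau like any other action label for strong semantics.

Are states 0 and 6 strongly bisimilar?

Compute ~ classes (split until stable):
  P[0] = {{0,1,2,3,4,5,6}}
  P[1] = {{0},{1},{2},{3,5},{4},{6}}
  P[2] = {{0},{1},{2},{3},{4},{5},{6}}
stable after 3 split(s): 7 block(s)
[0]={0}  [6]={6}

Answer: NOT BISIMILAR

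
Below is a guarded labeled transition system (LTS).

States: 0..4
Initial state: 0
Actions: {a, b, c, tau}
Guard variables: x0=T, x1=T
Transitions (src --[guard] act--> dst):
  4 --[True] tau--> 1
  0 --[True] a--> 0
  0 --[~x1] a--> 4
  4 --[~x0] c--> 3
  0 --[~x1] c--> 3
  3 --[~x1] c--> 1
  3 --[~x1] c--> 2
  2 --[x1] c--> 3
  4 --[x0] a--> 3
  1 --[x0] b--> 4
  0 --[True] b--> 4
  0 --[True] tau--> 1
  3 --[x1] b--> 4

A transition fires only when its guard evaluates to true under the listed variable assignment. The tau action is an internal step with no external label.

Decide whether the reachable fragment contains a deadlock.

Answer: DEADLOCK-FREE

Trace:
Reach set: {0,1,3,4}
  0: a→0  b→4  tau→1  [3 out]
  1: b→4  [1 out]
  3: b→4  [1 out]
  4: a→3  tau→1  [2 out]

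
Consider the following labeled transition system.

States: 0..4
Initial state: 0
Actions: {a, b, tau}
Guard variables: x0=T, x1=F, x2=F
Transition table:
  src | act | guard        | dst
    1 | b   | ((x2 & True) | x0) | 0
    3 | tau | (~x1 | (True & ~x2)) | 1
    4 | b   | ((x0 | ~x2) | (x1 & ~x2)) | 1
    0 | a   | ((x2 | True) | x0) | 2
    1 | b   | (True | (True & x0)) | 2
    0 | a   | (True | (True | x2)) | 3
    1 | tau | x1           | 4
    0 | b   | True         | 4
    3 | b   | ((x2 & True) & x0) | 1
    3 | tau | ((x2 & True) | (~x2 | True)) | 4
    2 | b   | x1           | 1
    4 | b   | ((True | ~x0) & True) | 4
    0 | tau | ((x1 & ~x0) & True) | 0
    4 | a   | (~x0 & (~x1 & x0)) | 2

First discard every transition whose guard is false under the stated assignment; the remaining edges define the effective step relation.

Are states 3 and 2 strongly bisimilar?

Answer: NOT BISIMILAR

Analysis:
Bisimulation quotient by refinement:
  P[0] = {{0,1,2,3,4}}
  P[1] = {{0},{1,4},{2},{3}}
  P[2] = {{0},{1},{2},{3},{4}}
Fixed point at round 3; 5 class(es).
3∈{3}, 2∈{2}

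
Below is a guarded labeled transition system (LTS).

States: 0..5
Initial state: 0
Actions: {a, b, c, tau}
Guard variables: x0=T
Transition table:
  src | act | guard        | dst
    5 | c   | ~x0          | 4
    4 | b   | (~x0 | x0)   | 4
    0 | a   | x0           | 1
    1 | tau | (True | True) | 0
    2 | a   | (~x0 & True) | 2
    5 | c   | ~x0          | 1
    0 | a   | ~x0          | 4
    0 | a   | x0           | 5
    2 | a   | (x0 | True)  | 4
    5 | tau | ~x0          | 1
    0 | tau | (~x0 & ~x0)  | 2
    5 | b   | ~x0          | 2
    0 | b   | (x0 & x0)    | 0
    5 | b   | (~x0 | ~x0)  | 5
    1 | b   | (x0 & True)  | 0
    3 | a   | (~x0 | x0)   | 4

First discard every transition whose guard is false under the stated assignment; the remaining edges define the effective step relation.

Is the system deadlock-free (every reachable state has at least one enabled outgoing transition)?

R = {0,1,5}
  0: a→1  a→5  b→0  [3 exit(s)]
  1: b→0  tau→0  [2 exit(s)]
  5: ∅  [STUCK]
witness 5: a

Answer: DEADLOCK at state 5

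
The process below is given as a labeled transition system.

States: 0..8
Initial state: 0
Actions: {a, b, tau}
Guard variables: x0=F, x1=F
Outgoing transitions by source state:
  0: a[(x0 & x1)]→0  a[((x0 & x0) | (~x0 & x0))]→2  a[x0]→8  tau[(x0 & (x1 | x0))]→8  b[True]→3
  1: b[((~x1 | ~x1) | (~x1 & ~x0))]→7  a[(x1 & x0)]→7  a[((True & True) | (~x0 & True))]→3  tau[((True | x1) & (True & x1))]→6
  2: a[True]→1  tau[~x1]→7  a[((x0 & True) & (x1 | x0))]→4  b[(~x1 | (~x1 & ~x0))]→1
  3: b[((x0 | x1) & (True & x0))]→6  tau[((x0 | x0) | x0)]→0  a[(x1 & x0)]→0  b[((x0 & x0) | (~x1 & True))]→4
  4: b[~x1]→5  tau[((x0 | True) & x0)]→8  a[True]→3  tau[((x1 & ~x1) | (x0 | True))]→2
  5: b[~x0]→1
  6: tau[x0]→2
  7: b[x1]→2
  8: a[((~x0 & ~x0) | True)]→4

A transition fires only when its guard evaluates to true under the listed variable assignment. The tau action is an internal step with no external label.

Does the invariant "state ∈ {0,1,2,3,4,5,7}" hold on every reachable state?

Answer: INVARIANT HOLDS

Working:
Inv-set: {0,1,2,3,4,5,7}
Reach set: {0,1,2,3,4,5,7}
  0: safe
  1: safe
  2: safe
  3: safe
  4: safe
  5: safe
  7: safe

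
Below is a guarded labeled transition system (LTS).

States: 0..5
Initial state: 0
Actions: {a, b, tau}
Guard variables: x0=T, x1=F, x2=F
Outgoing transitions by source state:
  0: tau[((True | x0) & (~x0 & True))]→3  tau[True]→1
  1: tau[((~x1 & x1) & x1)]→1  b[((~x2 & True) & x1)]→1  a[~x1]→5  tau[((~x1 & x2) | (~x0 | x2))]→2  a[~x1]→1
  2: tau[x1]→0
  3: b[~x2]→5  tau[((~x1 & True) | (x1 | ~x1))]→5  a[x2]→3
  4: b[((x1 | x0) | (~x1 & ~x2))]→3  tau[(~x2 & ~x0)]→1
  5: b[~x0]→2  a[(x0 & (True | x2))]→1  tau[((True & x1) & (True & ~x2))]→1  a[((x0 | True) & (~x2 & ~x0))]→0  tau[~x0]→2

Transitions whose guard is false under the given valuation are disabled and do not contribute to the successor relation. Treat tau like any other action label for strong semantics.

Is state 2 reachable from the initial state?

Answer: UNREACHABLE

Working:
7 transition(s) survive guard evaluation.
depth 0: {0}
depth 1: {1}  cumulative {0,1}
depth 2: {5}  cumulative {0,1,5}
R = {0,1,5}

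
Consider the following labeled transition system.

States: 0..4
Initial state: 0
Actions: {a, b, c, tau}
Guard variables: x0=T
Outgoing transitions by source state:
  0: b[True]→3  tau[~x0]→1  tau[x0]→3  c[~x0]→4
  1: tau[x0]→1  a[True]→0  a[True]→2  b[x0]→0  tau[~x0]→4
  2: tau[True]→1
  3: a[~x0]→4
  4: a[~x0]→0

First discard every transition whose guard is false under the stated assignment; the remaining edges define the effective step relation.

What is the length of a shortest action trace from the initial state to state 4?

Layered search for 4:
  Layer 0: {0}
  Layer 1: {3}
4 never appears.

Answer: UNREACHABLE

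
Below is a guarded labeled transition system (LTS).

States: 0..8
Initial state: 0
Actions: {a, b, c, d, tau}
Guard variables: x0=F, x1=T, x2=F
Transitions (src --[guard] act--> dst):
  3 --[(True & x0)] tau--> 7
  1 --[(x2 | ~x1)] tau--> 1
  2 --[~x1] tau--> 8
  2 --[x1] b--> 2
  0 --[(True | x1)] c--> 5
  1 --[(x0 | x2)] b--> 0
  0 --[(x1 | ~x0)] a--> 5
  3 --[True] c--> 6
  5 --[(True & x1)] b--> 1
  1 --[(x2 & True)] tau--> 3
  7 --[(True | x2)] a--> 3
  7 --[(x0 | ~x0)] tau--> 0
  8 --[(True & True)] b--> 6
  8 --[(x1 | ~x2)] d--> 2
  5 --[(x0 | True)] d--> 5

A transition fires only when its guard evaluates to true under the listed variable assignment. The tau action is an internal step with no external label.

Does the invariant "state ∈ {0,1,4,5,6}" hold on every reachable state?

Allowed set {0,1,4,5,6}
Reachable = {0,1,5}
  0: safe
  1: safe
  5: safe

Answer: INVARIANT HOLDS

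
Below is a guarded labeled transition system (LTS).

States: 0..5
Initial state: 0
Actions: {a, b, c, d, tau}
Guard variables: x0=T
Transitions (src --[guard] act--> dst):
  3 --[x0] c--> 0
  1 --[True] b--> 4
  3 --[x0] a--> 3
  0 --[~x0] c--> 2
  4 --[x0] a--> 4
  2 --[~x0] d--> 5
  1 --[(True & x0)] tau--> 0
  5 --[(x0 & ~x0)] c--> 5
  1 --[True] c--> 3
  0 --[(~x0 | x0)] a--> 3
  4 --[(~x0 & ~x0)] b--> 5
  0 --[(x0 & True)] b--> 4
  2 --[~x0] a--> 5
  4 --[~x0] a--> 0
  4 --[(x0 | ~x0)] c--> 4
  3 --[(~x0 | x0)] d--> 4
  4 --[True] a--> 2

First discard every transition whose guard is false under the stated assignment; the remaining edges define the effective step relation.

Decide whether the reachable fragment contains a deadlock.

Reachable = {0,2,3,4}
  0: a→3  b→4  [2 out]
  2: ∅  [no exit]
  3: a→3  c→0  d→4  [3 out]
  4: a→2  a→4  c→4  [3 out]
Path to 2: b·a

Answer: DEADLOCK at state 2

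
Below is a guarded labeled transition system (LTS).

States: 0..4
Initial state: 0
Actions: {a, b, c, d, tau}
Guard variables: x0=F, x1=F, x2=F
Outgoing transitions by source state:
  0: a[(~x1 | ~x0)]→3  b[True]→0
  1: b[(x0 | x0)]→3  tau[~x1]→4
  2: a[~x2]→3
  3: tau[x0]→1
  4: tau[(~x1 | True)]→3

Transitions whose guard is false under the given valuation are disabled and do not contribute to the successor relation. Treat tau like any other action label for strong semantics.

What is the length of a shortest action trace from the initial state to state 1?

Answer: UNREACHABLE

Analysis:
Layered search for 1:
  Layer 0: {0}
  Layer 1: {3}
1 never appears.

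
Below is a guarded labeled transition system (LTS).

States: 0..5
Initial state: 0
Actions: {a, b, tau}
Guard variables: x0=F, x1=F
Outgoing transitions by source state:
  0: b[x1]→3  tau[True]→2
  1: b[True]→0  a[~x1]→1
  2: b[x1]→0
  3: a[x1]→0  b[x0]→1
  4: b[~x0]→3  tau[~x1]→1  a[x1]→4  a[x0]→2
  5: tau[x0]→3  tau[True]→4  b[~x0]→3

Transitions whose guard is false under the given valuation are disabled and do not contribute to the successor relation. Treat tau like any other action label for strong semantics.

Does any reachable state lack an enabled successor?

Reach set: {0,2}
  0: tau→2  [deg 1]
  2: ∅  [deadlock]
witness 2: tau

Answer: DEADLOCK at state 2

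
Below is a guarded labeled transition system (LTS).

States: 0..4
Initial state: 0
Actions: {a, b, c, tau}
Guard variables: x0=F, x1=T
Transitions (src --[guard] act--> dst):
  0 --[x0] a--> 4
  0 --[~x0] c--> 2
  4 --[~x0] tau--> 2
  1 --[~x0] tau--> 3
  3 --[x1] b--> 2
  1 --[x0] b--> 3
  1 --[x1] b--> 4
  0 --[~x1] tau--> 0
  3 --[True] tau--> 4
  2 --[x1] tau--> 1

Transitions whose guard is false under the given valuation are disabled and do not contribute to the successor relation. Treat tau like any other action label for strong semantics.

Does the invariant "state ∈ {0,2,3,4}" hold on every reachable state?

Answer: INVARIANT VIOLATED at state 1

Working:
Allowed set {0,2,3,4}
Reach set: {0,1,2,3,4}
  0: ok
  1: ✗ unsafe
  2: ok
  3: ok
  4: ok
witness against invariant: c·tau → 1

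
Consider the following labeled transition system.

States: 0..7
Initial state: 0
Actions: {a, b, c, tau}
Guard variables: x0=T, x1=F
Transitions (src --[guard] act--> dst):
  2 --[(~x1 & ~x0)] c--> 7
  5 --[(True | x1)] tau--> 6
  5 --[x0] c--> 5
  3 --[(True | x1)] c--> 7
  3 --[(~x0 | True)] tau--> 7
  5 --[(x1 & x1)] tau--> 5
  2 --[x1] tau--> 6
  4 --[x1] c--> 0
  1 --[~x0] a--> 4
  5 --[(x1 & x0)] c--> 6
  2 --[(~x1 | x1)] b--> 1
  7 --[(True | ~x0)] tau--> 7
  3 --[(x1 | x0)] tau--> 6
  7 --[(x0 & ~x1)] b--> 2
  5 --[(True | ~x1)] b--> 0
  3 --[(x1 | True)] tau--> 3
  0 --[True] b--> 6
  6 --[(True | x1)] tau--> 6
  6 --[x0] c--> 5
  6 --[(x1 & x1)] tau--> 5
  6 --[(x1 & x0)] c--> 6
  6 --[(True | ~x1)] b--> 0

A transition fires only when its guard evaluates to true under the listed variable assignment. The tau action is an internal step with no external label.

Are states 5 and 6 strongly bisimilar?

Answer: BISIMILAR

Working:
Compute ~ classes (split until stable):
  π0 = {{0,1,2,3,4,5,6,7}}
  π1 = {{0,2},{1,4},{3},{5,6},{7}}
  π2 = {{0},{1,4},{2},{3},{5,6},{7}}
Fixed point at round 3; 6 class(es).
class of 5: {5,6}; class of 6: {5,6}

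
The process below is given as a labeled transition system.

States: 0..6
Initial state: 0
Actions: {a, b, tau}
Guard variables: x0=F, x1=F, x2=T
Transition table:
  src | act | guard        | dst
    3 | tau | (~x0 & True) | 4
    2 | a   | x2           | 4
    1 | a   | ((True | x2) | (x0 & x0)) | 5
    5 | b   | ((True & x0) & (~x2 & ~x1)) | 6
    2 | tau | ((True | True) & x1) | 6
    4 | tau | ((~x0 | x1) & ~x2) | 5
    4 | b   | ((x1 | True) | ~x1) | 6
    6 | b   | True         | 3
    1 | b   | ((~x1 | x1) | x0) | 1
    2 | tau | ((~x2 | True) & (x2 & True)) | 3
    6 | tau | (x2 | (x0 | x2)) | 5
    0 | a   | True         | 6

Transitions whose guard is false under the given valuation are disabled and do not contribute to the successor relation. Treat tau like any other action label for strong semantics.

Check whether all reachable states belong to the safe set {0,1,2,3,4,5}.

Safe = {0,1,2,3,4,5}
Reachable = {0,3,4,5,6}
  0: safe
  3: safe
  4: safe
  5: safe
  6: VIOLATES
counterexample path to 6: a

Answer: INVARIANT VIOLATED at state 6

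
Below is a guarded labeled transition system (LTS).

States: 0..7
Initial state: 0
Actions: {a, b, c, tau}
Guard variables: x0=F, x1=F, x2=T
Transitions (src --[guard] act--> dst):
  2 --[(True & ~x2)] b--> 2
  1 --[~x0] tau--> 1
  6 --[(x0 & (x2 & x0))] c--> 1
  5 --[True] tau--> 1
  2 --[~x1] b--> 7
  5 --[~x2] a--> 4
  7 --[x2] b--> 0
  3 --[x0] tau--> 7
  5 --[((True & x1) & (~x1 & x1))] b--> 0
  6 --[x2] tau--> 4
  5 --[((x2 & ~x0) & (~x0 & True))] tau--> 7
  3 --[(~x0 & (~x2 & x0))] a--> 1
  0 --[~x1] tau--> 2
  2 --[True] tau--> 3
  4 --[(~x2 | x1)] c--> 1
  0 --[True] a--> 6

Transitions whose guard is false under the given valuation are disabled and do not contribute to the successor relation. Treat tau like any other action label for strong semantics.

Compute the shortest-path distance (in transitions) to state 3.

Breadth-first toward 3:
  Layer 0: {0}
  Layer 1: {2,6}
  Layer 2: {3,4,7}
depth(3)=2, e.g. tau·tau

Answer: 2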